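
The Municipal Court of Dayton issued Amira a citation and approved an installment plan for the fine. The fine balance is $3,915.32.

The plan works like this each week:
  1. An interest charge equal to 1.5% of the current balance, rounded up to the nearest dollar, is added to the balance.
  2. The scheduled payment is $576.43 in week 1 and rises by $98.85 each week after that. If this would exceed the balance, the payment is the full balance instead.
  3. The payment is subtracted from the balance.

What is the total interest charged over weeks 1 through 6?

$205.00

Week 1: $3,915.32 +$59.00 interest = $3,974.32; pay $576.43 → $3,397.89
Week 2: $3,397.89 +$51.00 interest = $3,448.89; pay $675.28 → $2,773.61
Week 3: $2,773.61 +$42.00 interest = $2,815.61; pay $774.13 → $2,041.48
Week 4: $2,041.48 +$31.00 interest = $2,072.48; pay $872.98 → $1,199.50
Week 5: $1,199.50 +$18.00 interest = $1,217.50; pay $971.83 → $245.67
Week 6: $245.67 +$4.00 interest = $249.67; pay $249.67 → $0.00
Total interest: $59.00 + $51.00 + $42.00 + $31.00 + $18.00 + $4.00 = $205.00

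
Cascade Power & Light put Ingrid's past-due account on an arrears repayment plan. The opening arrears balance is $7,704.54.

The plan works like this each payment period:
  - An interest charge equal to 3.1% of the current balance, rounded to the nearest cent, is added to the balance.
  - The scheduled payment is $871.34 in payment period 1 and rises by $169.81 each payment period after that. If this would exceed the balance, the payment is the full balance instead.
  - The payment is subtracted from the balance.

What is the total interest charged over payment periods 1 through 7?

$1,048.12

Payment period 1: $7,704.54 +$238.84 interest = $7,943.38; pay $871.34 → $7,072.04
Payment period 2: $7,072.04 +$219.23 interest = $7,291.27; pay $1,041.15 → $6,250.12
Payment period 3: $6,250.12 +$193.75 interest = $6,443.87; pay $1,210.96 → $5,232.91
Payment period 4: $5,232.91 +$162.22 interest = $5,395.13; pay $1,380.77 → $4,014.36
Payment period 5: $4,014.36 +$124.45 interest = $4,138.81; pay $1,550.58 → $2,588.23
Payment period 6: $2,588.23 +$80.24 interest = $2,668.47; pay $1,720.39 → $948.08
Payment period 7: $948.08 +$29.39 interest = $977.47; pay $977.47 → $0.00
Total interest: $238.84 + $219.23 + $193.75 + $162.22 + $124.45 + $80.24 + $29.39 = $1,048.12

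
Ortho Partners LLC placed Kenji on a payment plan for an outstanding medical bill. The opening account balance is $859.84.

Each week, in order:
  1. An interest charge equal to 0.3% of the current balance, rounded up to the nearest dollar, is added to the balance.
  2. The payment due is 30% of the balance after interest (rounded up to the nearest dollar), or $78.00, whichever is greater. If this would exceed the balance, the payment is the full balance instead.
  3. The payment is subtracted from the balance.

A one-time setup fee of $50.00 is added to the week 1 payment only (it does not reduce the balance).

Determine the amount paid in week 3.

Week 1: $859.84 +$3.00 interest = $862.84; pay $259.00 (+ $50.00 fee) → $603.84
Week 2: $603.84 +$2.00 interest = $605.84; pay $182.00 → $423.84
Week 3: $423.84 +$2.00 interest = $425.84; pay $128.00 → $297.84

$128.00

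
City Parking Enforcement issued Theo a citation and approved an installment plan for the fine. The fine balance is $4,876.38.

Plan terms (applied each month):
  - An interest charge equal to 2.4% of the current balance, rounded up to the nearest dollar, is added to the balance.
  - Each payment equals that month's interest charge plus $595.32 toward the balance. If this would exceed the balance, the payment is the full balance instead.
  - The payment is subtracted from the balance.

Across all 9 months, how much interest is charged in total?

Month 1: $4,876.38 +$118.00 interest = $4,994.38; pay $713.32 → $4,281.06
Month 2: $4,281.06 +$103.00 interest = $4,384.06; pay $698.32 → $3,685.74
Month 3: $3,685.74 +$89.00 interest = $3,774.74; pay $684.32 → $3,090.42
Month 4: $3,090.42 +$75.00 interest = $3,165.42; pay $670.32 → $2,495.10
Month 5: $2,495.10 +$60.00 interest = $2,555.10; pay $655.32 → $1,899.78
Month 6: $1,899.78 +$46.00 interest = $1,945.78; pay $641.32 → $1,304.46
Month 7: $1,304.46 +$32.00 interest = $1,336.46; pay $627.32 → $709.14
Month 8: $709.14 +$18.00 interest = $727.14; pay $613.32 → $113.82
Month 9: $113.82 +$3.00 interest = $116.82; pay $116.82 → $0.00
Total interest: $118.00 + $103.00 + $89.00 + $75.00 + $60.00 + $46.00 + $32.00 + $18.00 + $3.00 = $544.00

$544.00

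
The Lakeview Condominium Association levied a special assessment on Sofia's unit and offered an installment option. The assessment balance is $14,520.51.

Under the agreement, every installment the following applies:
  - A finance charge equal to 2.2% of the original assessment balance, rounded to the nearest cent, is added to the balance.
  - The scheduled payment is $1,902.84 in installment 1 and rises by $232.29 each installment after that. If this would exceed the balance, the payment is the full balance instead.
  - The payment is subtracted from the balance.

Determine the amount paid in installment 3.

# | Opening | Interest | Payment | End bal
1 | $14,520.51 | $319.45 | $1,902.84 | $12,937.12
2 | $12,937.12 | $319.45 | $2,135.13 | $11,121.44
3 | $11,121.44 | $319.45 | $2,367.42 | $9,073.47

$2,367.42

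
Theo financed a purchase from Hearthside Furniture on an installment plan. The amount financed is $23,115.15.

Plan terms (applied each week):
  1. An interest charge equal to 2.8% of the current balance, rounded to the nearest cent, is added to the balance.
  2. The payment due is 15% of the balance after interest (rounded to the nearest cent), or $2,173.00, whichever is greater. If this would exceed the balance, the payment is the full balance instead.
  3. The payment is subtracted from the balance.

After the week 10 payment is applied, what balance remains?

# | Opening | Interest | Payment | End bal
1 | $23,115.15 | $647.22 | $3,564.36 | $20,198.01
2 | $20,198.01 | $565.54 | $3,114.53 | $17,649.02
3 | $17,649.02 | $494.17 | $2,721.48 | $15,421.71
4 | $15,421.71 | $431.81 | $2,378.03 | $13,475.49
5 | $13,475.49 | $377.31 | $2,173.00 | $11,679.80
6 | $11,679.80 | $327.03 | $2,173.00 | $9,833.83
7 | $9,833.83 | $275.35 | $2,173.00 | $7,936.18
8 | $7,936.18 | $222.21 | $2,173.00 | $5,985.39
9 | $5,985.39 | $167.59 | $2,173.00 | $3,979.98
10 | $3,979.98 | $111.44 | $2,173.00 | $1,918.42

$1,918.42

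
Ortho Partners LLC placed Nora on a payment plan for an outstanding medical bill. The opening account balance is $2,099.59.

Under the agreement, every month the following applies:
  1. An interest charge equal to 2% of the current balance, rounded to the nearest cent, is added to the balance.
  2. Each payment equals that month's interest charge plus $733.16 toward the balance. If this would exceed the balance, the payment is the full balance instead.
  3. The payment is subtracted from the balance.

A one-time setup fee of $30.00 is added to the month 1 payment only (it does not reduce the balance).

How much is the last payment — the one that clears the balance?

$645.94

# | Opening | Interest | Payment | Fee | End bal
1 | $2,099.59 | $41.99 | $775.15 | $30.00 | $1,366.43
2 | $1,366.43 | $27.33 | $760.49 | — | $633.27
3 | $633.27 | $12.67 | $645.94 | — | $0.00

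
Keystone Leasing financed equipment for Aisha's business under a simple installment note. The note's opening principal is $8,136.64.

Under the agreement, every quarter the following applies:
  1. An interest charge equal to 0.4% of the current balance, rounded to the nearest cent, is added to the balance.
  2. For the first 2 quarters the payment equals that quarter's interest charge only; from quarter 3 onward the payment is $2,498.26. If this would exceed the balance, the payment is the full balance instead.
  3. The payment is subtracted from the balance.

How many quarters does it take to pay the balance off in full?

6

Quarter 1: opening $8,136.64; interest $32.55 → $8,169.19; payment $32.55; balance $8,136.64
Quarter 2: opening $8,136.64; interest $32.55 → $8,169.19; payment $32.55; balance $8,136.64
Quarter 3: opening $8,136.64; interest $32.55 → $8,169.19; payment $2,498.26; balance $5,670.93
Quarter 4: opening $5,670.93; interest $22.68 → $5,693.61; payment $2,498.26; balance $3,195.35
Quarter 5: opening $3,195.35; interest $12.78 → $3,208.13; payment $2,498.26; balance $709.87
Quarter 6: opening $709.87; interest $2.84 → $712.71; payment $712.71; balance $0.00
Balance reaches $0.00 in quarter 6.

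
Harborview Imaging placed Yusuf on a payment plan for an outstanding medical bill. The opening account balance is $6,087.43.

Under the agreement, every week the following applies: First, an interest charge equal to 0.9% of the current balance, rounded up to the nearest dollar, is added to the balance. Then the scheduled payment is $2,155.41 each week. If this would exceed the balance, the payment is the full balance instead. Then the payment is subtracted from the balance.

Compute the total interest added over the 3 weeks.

Week 1: opening $6,087.43; interest $55.00 → $6,142.43; payment $2,155.41; balance $3,987.02
Week 2: opening $3,987.02; interest $36.00 → $4,023.02; payment $2,155.41; balance $1,867.61
Week 3: opening $1,867.61; interest $17.00 → $1,884.61; payment $1,884.61; balance $0.00
Total interest: $55.00 + $36.00 + $17.00 = $108.00

$108.00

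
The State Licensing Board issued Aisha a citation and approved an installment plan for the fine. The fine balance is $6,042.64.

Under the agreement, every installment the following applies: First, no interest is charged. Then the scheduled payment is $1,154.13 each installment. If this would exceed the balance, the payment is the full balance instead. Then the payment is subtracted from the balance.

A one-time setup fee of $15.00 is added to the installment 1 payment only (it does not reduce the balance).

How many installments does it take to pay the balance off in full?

6

Installment 1: $6,042.64 − $1,154.13 (+ $15.00 fee) → $4,888.51
Installment 2: $4,888.51 − $1,154.13 → $3,734.38
Installment 3: $3,734.38 − $1,154.13 → $2,580.25
Installment 4: $2,580.25 − $1,154.13 → $1,426.12
Installment 5: $1,426.12 − $1,154.13 → $271.99
Installment 6: $271.99 − $271.99 → $0.00
Balance reaches $0.00 in installment 6.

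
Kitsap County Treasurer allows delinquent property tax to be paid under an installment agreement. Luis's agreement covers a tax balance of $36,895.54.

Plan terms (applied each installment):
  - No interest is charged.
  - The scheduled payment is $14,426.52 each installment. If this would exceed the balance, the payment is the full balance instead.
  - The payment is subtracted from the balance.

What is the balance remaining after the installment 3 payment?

$0.00

Installment 1: opening $36,895.54; payment $14,426.52; balance $22,469.02
Installment 2: opening $22,469.02; payment $14,426.52; balance $8,042.50
Installment 3: opening $8,042.50; payment $8,042.50; balance $0.00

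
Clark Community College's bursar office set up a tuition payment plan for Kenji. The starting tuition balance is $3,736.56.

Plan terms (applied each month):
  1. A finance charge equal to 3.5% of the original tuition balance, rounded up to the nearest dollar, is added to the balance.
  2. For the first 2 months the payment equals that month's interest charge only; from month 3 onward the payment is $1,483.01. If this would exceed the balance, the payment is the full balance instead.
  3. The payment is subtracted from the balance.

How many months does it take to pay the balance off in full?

5

Month 1: opening $3,736.56; interest $131.00 → $3,867.56; payment $131.00; balance $3,736.56
Month 2: opening $3,736.56; interest $131.00 → $3,867.56; payment $131.00; balance $3,736.56
Month 3: opening $3,736.56; interest $131.00 → $3,867.56; payment $1,483.01; balance $2,384.55
Month 4: opening $2,384.55; interest $131.00 → $2,515.55; payment $1,483.01; balance $1,032.54
Month 5: opening $1,032.54; interest $131.00 → $1,163.54; payment $1,163.54; balance $0.00
Balance reaches $0.00 in month 5.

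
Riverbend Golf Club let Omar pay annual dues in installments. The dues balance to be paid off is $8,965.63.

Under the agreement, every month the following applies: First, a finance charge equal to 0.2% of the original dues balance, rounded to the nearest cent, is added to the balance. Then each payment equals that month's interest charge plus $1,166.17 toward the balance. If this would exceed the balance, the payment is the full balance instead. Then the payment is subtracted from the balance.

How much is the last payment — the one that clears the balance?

Month 1: $8,965.63 +$17.93 interest = $8,983.56; pay $1,184.10 → $7,799.46
Month 2: $7,799.46 +$17.93 interest = $7,817.39; pay $1,184.10 → $6,633.29
Month 3: $6,633.29 +$17.93 interest = $6,651.22; pay $1,184.10 → $5,467.12
Month 4: $5,467.12 +$17.93 interest = $5,485.05; pay $1,184.10 → $4,300.95
Month 5: $4,300.95 +$17.93 interest = $4,318.88; pay $1,184.10 → $3,134.78
Month 6: $3,134.78 +$17.93 interest = $3,152.71; pay $1,184.10 → $1,968.61
Month 7: $1,968.61 +$17.93 interest = $1,986.54; pay $1,184.10 → $802.44
Month 8: $802.44 +$17.93 interest = $820.37; pay $820.37 → $0.00

$820.37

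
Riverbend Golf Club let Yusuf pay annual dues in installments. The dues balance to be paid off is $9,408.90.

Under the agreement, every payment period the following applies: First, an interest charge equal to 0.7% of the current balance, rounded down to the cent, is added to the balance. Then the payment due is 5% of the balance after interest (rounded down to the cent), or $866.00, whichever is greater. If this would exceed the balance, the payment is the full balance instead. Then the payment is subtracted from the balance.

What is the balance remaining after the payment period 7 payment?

Payment period 1: opening $9,408.90; interest $65.86 → $9,474.76; payment $866.00; balance $8,608.76
Payment period 2: opening $8,608.76; interest $60.26 → $8,669.02; payment $866.00; balance $7,803.02
Payment period 3: opening $7,803.02; interest $54.62 → $7,857.64; payment $866.00; balance $6,991.64
Payment period 4: opening $6,991.64; interest $48.94 → $7,040.58; payment $866.00; balance $6,174.58
Payment period 5: opening $6,174.58; interest $43.22 → $6,217.80; payment $866.00; balance $5,351.80
Payment period 6: opening $5,351.80; interest $37.46 → $5,389.26; payment $866.00; balance $4,523.26
Payment period 7: opening $4,523.26; interest $31.66 → $4,554.92; payment $866.00; balance $3,688.92

$3,688.92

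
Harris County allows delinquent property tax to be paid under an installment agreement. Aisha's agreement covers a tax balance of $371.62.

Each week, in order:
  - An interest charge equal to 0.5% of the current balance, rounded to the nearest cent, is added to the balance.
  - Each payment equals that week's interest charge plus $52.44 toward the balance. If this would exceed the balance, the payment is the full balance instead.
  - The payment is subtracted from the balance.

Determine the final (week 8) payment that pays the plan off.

$4.56

Week 1: opening $371.62; interest $1.86 → $373.48; payment $54.30; balance $319.18
Week 2: opening $319.18; interest $1.60 → $320.78; payment $54.04; balance $266.74
Week 3: opening $266.74; interest $1.33 → $268.07; payment $53.77; balance $214.30
Week 4: opening $214.30; interest $1.07 → $215.37; payment $53.51; balance $161.86
Week 5: opening $161.86; interest $0.81 → $162.67; payment $53.25; balance $109.42
Week 6: opening $109.42; interest $0.55 → $109.97; payment $52.99; balance $56.98
Week 7: opening $56.98; interest $0.28 → $57.26; payment $52.72; balance $4.54
Week 8: opening $4.54; interest $0.02 → $4.56; payment $4.56; balance $0.00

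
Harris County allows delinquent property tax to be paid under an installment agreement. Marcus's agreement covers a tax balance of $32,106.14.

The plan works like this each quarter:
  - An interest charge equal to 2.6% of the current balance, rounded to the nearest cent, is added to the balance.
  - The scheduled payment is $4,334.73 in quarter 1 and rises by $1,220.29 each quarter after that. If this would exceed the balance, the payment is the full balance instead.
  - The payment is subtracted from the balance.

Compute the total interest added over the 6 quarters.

$2,948.27

# | Opening | Interest | Payment | End bal
1 | $32,106.14 | $834.76 | $4,334.73 | $28,606.17
2 | $28,606.17 | $743.76 | $5,555.02 | $23,794.91
3 | $23,794.91 | $618.67 | $6,775.31 | $17,638.27
4 | $17,638.27 | $458.60 | $7,995.60 | $10,101.27
5 | $10,101.27 | $262.63 | $9,215.89 | $1,148.01
6 | $1,148.01 | $29.85 | $1,177.86 | $0.00
Total interest: $834.76 + $743.76 + $618.67 + $458.60 + $262.63 + $29.85 = $2,948.27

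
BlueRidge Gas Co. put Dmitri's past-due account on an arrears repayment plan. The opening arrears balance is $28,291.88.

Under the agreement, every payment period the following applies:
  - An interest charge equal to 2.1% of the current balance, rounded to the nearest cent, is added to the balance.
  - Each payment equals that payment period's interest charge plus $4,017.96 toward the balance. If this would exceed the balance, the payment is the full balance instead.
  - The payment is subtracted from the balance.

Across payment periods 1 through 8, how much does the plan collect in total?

$30,682.36

Payment period 1: opening $28,291.88; interest $594.13 → $28,886.01; payment $4,612.09; balance $24,273.92
Payment period 2: opening $24,273.92; interest $509.75 → $24,783.67; payment $4,527.71; balance $20,255.96
Payment period 3: opening $20,255.96; interest $425.38 → $20,681.34; payment $4,443.34; balance $16,238.00
Payment period 4: opening $16,238.00; interest $341.00 → $16,579.00; payment $4,358.96; balance $12,220.04
Payment period 5: opening $12,220.04; interest $256.62 → $12,476.66; payment $4,274.58; balance $8,202.08
Payment period 6: opening $8,202.08; interest $172.24 → $8,374.32; payment $4,190.20; balance $4,184.12
Payment period 7: opening $4,184.12; interest $87.87 → $4,271.99; payment $4,105.83; balance $166.16
Payment period 8: opening $166.16; interest $3.49 → $169.65; payment $169.65; balance $0.00
Total paid: $30,682.36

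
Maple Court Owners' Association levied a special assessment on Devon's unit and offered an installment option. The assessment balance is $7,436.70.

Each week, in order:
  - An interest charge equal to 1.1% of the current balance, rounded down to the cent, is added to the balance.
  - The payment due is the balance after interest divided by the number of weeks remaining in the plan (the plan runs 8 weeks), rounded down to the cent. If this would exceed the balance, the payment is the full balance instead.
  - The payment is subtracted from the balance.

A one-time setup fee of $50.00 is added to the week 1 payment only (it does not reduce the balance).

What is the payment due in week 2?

Week 1: opening $7,436.70; interest $81.80 → $7,518.50; payment $939.81 (+ $50.00 fee); balance $6,578.69
Week 2: opening $6,578.69; interest $72.36 → $6,651.05; payment $950.15; balance $5,700.90

$950.15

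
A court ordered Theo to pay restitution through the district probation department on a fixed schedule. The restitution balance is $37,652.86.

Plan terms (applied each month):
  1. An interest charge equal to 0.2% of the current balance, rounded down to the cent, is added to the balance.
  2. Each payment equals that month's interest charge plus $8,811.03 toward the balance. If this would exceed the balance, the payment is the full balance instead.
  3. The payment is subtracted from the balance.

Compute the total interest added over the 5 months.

Month 1: $37,652.86 +$75.30 interest = $37,728.16; pay $8,886.33 → $28,841.83
Month 2: $28,841.83 +$57.68 interest = $28,899.51; pay $8,868.71 → $20,030.80
Month 3: $20,030.80 +$40.06 interest = $20,070.86; pay $8,851.09 → $11,219.77
Month 4: $11,219.77 +$22.43 interest = $11,242.20; pay $8,833.46 → $2,408.74
Month 5: $2,408.74 +$4.81 interest = $2,413.55; pay $2,413.55 → $0.00
Total interest: $75.30 + $57.68 + $40.06 + $22.43 + $4.81 = $200.28

$200.28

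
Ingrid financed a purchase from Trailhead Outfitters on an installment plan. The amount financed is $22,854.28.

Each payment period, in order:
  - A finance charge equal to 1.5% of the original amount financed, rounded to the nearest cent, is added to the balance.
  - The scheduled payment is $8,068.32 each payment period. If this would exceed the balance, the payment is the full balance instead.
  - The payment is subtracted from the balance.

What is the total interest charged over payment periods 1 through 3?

Payment period 1: opening $22,854.28; interest $342.81 → $23,197.09; payment $8,068.32; balance $15,128.77
Payment period 2: opening $15,128.77; interest $342.81 → $15,471.58; payment $8,068.32; balance $7,403.26
Payment period 3: opening $7,403.26; interest $342.81 → $7,746.07; payment $7,746.07; balance $0.00
Total interest: $342.81 + $342.81 + $342.81 = $1,028.43

$1,028.43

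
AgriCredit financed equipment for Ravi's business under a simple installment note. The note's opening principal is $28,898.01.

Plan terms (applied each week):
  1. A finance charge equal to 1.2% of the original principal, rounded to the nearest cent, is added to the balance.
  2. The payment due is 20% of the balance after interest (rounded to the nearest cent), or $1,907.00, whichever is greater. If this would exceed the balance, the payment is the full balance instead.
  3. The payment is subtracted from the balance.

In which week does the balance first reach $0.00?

Week 1: opening $28,898.01; interest $346.78 → $29,244.79; payment $5,848.96; balance $23,395.83
Week 2: opening $23,395.83; interest $346.78 → $23,742.61; payment $4,748.52; balance $18,994.09
Week 3: opening $18,994.09; interest $346.78 → $19,340.87; payment $3,868.17; balance $15,472.70
Week 4: opening $15,472.70; interest $346.78 → $15,819.48; payment $3,163.90; balance $12,655.58
Week 5: opening $12,655.58; interest $346.78 → $13,002.36; payment $2,600.47; balance $10,401.89
Week 6: opening $10,401.89; interest $346.78 → $10,748.67; payment $2,149.73; balance $8,598.94
Week 7: opening $8,598.94; interest $346.78 → $8,945.72; payment $1,907.00; balance $7,038.72
Week 8: opening $7,038.72; interest $346.78 → $7,385.50; payment $1,907.00; balance $5,478.50
Week 9: opening $5,478.50; interest $346.78 → $5,825.28; payment $1,907.00; balance $3,918.28
Week 10: opening $3,918.28; interest $346.78 → $4,265.06; payment $1,907.00; balance $2,358.06
Week 11: opening $2,358.06; interest $346.78 → $2,704.84; payment $1,907.00; balance $797.84
Week 12: opening $797.84; interest $346.78 → $1,144.62; payment $1,144.62; balance $0.00
Balance reaches $0.00 in week 12.

12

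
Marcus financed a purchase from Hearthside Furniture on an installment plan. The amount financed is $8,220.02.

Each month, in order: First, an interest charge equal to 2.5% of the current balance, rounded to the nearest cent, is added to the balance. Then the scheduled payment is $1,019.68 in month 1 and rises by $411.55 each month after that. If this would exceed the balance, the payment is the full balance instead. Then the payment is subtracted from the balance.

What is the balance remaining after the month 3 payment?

Month 1: opening $8,220.02; interest $205.50 → $8,425.52; payment $1,019.68; balance $7,405.84
Month 2: opening $7,405.84; interest $185.15 → $7,590.99; payment $1,431.23; balance $6,159.76
Month 3: opening $6,159.76; interest $153.99 → $6,313.75; payment $1,842.78; balance $4,470.97

$4,470.97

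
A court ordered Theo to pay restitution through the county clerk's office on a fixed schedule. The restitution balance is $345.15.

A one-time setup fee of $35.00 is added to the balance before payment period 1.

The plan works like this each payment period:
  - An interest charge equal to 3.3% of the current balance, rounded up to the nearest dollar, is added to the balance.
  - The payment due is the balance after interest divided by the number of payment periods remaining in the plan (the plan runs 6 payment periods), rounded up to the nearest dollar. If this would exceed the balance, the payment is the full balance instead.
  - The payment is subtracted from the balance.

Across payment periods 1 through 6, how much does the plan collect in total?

$428.15

# | Opening | Interest | Payment | End bal
1 | $380.15 | $13.00 | $66.00 | $327.15
2 | $327.15 | $11.00 | $68.00 | $270.15
3 | $270.15 | $9.00 | $70.00 | $209.15
4 | $209.15 | $7.00 | $73.00 | $143.15
5 | $143.15 | $5.00 | $75.00 | $73.15
6 | $73.15 | $3.00 | $76.15 | $0.00
Total paid: $428.15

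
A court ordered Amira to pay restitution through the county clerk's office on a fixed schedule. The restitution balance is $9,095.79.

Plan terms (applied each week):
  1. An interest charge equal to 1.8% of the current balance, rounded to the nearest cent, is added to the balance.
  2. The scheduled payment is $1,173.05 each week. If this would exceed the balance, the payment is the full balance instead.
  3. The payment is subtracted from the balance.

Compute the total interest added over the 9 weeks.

Week 1: opening $9,095.79; interest $163.72 → $9,259.51; payment $1,173.05; balance $8,086.46
Week 2: opening $8,086.46; interest $145.56 → $8,232.02; payment $1,173.05; balance $7,058.97
Week 3: opening $7,058.97; interest $127.06 → $7,186.03; payment $1,173.05; balance $6,012.98
Week 4: opening $6,012.98; interest $108.23 → $6,121.21; payment $1,173.05; balance $4,948.16
Week 5: opening $4,948.16; interest $89.07 → $5,037.23; payment $1,173.05; balance $3,864.18
Week 6: opening $3,864.18; interest $69.56 → $3,933.74; payment $1,173.05; balance $2,760.69
Week 7: opening $2,760.69; interest $49.69 → $2,810.38; payment $1,173.05; balance $1,637.33
Week 8: opening $1,637.33; interest $29.47 → $1,666.80; payment $1,173.05; balance $493.75
Week 9: opening $493.75; interest $8.89 → $502.64; payment $502.64; balance $0.00
Total interest: $163.72 + $145.56 + $127.06 + $108.23 + $89.07 + $69.56 + $49.69 + $29.47 + $8.89 = $791.25

$791.25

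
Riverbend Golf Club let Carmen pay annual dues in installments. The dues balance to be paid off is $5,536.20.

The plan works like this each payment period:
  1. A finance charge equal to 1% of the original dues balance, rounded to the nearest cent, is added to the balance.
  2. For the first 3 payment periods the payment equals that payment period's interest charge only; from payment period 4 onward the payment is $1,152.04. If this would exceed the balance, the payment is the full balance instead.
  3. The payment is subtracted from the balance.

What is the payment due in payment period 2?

$55.36

Payment period 1: opening $5,536.20; interest $55.36 → $5,591.56; payment $55.36; balance $5,536.20
Payment period 2: opening $5,536.20; interest $55.36 → $5,591.56; payment $55.36; balance $5,536.20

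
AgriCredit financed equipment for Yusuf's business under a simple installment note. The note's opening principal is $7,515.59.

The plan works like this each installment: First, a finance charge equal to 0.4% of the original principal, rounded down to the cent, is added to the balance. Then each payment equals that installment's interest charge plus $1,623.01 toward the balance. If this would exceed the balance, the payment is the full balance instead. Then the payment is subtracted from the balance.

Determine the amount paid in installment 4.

$1,653.07

Installment 1: $7,515.59 +$30.06 interest = $7,545.65; pay $1,653.07 → $5,892.58
Installment 2: $5,892.58 +$30.06 interest = $5,922.64; pay $1,653.07 → $4,269.57
Installment 3: $4,269.57 +$30.06 interest = $4,299.63; pay $1,653.07 → $2,646.56
Installment 4: $2,646.56 +$30.06 interest = $2,676.62; pay $1,653.07 → $1,023.55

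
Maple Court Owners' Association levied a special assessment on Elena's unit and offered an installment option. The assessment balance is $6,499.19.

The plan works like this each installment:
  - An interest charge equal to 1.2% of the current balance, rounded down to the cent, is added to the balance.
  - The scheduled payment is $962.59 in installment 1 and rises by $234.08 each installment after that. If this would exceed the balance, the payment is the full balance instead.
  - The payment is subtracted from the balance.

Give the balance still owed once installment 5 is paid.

Installment 1: opening $6,499.19; interest $77.99 → $6,577.18; payment $962.59; balance $5,614.59
Installment 2: opening $5,614.59; interest $67.37 → $5,681.96; payment $1,196.67; balance $4,485.29
Installment 3: opening $4,485.29; interest $53.82 → $4,539.11; payment $1,430.75; balance $3,108.36
Installment 4: opening $3,108.36; interest $37.30 → $3,145.66; payment $1,664.83; balance $1,480.83
Installment 5: opening $1,480.83; interest $17.76 → $1,498.59; payment $1,498.59; balance $0.00

$0.00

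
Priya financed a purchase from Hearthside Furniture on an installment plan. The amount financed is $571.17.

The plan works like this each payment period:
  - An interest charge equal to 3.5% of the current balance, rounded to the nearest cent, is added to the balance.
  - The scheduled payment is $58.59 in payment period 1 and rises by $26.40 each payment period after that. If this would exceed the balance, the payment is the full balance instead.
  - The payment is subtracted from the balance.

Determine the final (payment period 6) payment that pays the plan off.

$93.96

Payment period 1: opening $571.17; interest $19.99 → $591.16; payment $58.59; balance $532.57
Payment period 2: opening $532.57; interest $18.64 → $551.21; payment $84.99; balance $466.22
Payment period 3: opening $466.22; interest $16.32 → $482.54; payment $111.39; balance $371.15
Payment period 4: opening $371.15; interest $12.99 → $384.14; payment $137.79; balance $246.35
Payment period 5: opening $246.35; interest $8.62 → $254.97; payment $164.19; balance $90.78
Payment period 6: opening $90.78; interest $3.18 → $93.96; payment $93.96; balance $0.00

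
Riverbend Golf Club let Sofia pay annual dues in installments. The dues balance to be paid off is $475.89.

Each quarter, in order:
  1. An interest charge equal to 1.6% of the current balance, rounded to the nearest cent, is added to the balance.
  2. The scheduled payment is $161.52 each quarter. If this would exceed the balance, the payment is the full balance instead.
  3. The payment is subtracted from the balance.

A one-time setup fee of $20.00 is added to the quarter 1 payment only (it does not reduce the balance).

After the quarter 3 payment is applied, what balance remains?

$6.74

# | Opening | Interest | Payment | Fee | End bal
1 | $475.89 | $7.61 | $161.52 | $20.00 | $321.98
2 | $321.98 | $5.15 | $161.52 | — | $165.61
3 | $165.61 | $2.65 | $161.52 | — | $6.74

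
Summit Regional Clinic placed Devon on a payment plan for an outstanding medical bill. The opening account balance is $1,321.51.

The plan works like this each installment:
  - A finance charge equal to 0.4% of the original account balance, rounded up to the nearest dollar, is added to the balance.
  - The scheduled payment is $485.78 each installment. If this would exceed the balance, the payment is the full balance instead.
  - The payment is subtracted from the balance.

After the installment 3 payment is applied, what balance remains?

$0.00

Installment 1: opening $1,321.51; interest $6.00 → $1,327.51; payment $485.78; balance $841.73
Installment 2: opening $841.73; interest $6.00 → $847.73; payment $485.78; balance $361.95
Installment 3: opening $361.95; interest $6.00 → $367.95; payment $367.95; balance $0.00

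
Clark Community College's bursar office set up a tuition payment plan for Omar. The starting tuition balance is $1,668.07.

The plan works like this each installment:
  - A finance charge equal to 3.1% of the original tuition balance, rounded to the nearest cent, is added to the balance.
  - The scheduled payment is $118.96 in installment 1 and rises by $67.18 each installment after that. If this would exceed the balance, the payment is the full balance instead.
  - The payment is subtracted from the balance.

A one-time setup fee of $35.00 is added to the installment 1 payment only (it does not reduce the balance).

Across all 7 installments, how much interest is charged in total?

Installment 1: $1,668.07 +$51.71 interest = $1,719.78; pay $118.96 (+ $35.00 fee) → $1,600.82
Installment 2: $1,600.82 +$51.71 interest = $1,652.53; pay $186.14 → $1,466.39
Installment 3: $1,466.39 +$51.71 interest = $1,518.10; pay $253.32 → $1,264.78
Installment 4: $1,264.78 +$51.71 interest = $1,316.49; pay $320.50 → $995.99
Installment 5: $995.99 +$51.71 interest = $1,047.70; pay $387.68 → $660.02
Installment 6: $660.02 +$51.71 interest = $711.73; pay $454.86 → $256.87
Installment 7: $256.87 +$51.71 interest = $308.58; pay $308.58 → $0.00
Total interest: $51.71 + $51.71 + $51.71 + $51.71 + $51.71 + $51.71 + $51.71 = $361.97

$361.97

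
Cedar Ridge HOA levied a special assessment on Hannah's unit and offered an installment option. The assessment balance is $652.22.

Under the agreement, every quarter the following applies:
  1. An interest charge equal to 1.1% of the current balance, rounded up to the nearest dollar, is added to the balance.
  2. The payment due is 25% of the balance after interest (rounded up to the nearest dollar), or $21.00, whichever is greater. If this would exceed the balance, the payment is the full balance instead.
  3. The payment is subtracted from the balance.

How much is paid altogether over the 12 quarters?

# | Opening | Interest | Payment | End bal
1 | $652.22 | $8.00 | $166.00 | $494.22
2 | $494.22 | $6.00 | $126.00 | $374.22
3 | $374.22 | $5.00 | $95.00 | $284.22
4 | $284.22 | $4.00 | $73.00 | $215.22
5 | $215.22 | $3.00 | $55.00 | $163.22
6 | $163.22 | $2.00 | $42.00 | $123.22
7 | $123.22 | $2.00 | $32.00 | $93.22
8 | $93.22 | $2.00 | $24.00 | $71.22
9 | $71.22 | $1.00 | $21.00 | $51.22
10 | $51.22 | $1.00 | $21.00 | $31.22
11 | $31.22 | $1.00 | $21.00 | $11.22
12 | $11.22 | $1.00 | $12.22 | $0.00
Total paid: $688.22

$688.22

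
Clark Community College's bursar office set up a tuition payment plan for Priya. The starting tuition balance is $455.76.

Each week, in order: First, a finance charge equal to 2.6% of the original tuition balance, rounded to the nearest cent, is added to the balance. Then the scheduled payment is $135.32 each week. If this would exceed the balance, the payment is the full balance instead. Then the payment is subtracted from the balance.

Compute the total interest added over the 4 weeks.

$47.40

Week 1: $455.76 +$11.85 interest = $467.61; pay $135.32 → $332.29
Week 2: $332.29 +$11.85 interest = $344.14; pay $135.32 → $208.82
Week 3: $208.82 +$11.85 interest = $220.67; pay $135.32 → $85.35
Week 4: $85.35 +$11.85 interest = $97.20; pay $97.20 → $0.00
Total interest: $11.85 + $11.85 + $11.85 + $11.85 = $47.40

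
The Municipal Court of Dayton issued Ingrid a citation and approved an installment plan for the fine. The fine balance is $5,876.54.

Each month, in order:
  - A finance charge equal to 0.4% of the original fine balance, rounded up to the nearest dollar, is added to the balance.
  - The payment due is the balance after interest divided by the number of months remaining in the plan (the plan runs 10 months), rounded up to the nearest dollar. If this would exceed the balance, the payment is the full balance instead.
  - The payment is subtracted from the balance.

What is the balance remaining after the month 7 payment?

$1,840.54

# | Opening | Interest | Payment | End bal
1 | $5,876.54 | $24.00 | $591.00 | $5,309.54
2 | $5,309.54 | $24.00 | $593.00 | $4,740.54
3 | $4,740.54 | $24.00 | $596.00 | $4,168.54
4 | $4,168.54 | $24.00 | $599.00 | $3,593.54
5 | $3,593.54 | $24.00 | $603.00 | $3,014.54
6 | $3,014.54 | $24.00 | $608.00 | $2,430.54
7 | $2,430.54 | $24.00 | $614.00 | $1,840.54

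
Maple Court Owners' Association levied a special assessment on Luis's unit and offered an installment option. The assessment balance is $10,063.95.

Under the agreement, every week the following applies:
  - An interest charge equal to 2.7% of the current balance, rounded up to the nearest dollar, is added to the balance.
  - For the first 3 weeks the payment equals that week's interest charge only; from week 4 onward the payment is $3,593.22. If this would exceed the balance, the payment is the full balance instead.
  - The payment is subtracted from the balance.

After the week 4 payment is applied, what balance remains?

$6,742.73

Week 1: $10,063.95 +$272.00 interest = $10,335.95; pay $272.00 → $10,063.95
Week 2: $10,063.95 +$272.00 interest = $10,335.95; pay $272.00 → $10,063.95
Week 3: $10,063.95 +$272.00 interest = $10,335.95; pay $272.00 → $10,063.95
Week 4: $10,063.95 +$272.00 interest = $10,335.95; pay $3,593.22 → $6,742.73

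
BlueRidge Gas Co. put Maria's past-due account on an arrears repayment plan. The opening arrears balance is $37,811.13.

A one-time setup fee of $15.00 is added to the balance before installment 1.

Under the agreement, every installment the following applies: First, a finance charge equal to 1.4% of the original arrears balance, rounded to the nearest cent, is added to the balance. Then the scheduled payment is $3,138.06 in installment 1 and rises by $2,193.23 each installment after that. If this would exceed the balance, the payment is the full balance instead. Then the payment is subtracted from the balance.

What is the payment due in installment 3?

$7,524.52

Installment 1: $37,826.13 +$529.36 interest = $38,355.49; pay $3,138.06 → $35,217.43
Installment 2: $35,217.43 +$529.36 interest = $35,746.79; pay $5,331.29 → $30,415.50
Installment 3: $30,415.50 +$529.36 interest = $30,944.86; pay $7,524.52 → $23,420.34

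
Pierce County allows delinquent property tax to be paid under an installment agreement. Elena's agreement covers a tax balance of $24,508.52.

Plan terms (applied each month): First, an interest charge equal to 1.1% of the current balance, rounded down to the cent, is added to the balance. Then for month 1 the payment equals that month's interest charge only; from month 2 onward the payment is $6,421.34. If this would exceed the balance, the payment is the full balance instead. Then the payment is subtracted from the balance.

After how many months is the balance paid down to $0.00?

Month 1: opening $24,508.52; interest $269.59 → $24,778.11; payment $269.59; balance $24,508.52
Month 2: opening $24,508.52; interest $269.59 → $24,778.11; payment $6,421.34; balance $18,356.77
Month 3: opening $18,356.77; interest $201.92 → $18,558.69; payment $6,421.34; balance $12,137.35
Month 4: opening $12,137.35; interest $133.51 → $12,270.86; payment $6,421.34; balance $5,849.52
Month 5: opening $5,849.52; interest $64.34 → $5,913.86; payment $5,913.86; balance $0.00
Balance reaches $0.00 in month 5.

5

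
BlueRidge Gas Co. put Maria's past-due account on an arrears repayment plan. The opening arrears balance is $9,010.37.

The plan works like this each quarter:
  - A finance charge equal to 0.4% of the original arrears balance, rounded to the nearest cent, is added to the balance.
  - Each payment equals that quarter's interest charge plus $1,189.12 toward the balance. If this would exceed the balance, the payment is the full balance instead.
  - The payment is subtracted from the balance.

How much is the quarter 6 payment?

Quarter 1: $9,010.37 +$36.04 interest = $9,046.41; pay $1,225.16 → $7,821.25
Quarter 2: $7,821.25 +$36.04 interest = $7,857.29; pay $1,225.16 → $6,632.13
Quarter 3: $6,632.13 +$36.04 interest = $6,668.17; pay $1,225.16 → $5,443.01
Quarter 4: $5,443.01 +$36.04 interest = $5,479.05; pay $1,225.16 → $4,253.89
Quarter 5: $4,253.89 +$36.04 interest = $4,289.93; pay $1,225.16 → $3,064.77
Quarter 6: $3,064.77 +$36.04 interest = $3,100.81; pay $1,225.16 → $1,875.65

$1,225.16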